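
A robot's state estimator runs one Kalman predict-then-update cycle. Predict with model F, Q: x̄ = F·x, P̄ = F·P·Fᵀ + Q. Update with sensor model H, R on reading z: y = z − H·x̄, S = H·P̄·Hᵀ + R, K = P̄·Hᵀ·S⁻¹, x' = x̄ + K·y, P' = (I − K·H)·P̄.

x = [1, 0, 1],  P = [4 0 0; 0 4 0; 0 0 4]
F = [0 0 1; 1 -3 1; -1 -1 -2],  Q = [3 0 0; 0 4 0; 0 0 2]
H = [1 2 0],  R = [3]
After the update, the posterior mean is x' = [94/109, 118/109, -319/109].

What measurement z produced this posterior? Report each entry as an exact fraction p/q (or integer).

x̄ = F·x = [1, 2, -3]
P̄ = F·P·Fᵀ + Q = [7 4 -8; 4 48 0; -8 0 26]
S = H·P̄·Hᵀ + R = [218]
K = P̄·Hᵀ·S⁻¹ = [15/218; 50/109; -4/109]
x' − x̄ = [-15/109, -100/109, 8/109] = K·y
y = (KᵀK)⁻¹·Kᵀ·(x' − x̄) = [-2]
z = y + H·x̄ = [-2] + [5] = [3]

z = [3]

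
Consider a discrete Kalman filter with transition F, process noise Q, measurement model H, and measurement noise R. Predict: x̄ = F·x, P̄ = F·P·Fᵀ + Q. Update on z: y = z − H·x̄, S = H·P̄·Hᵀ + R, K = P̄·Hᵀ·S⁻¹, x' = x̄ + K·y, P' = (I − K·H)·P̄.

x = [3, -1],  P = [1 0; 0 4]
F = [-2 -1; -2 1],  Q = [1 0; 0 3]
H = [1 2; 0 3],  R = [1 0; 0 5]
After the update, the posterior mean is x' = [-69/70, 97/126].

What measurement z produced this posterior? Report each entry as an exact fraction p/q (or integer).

x̄ = F·x = [-5, -7]
P̄ = F·P·Fᵀ + Q = [9 0; 0 11]
S = H·P̄·Hᵀ + R = [54 66; 66 104]
K = P̄·Hᵀ·S⁻¹ = [26/35 -33/70; 11/126 11/42]
x' − x̄ = [281/70, 979/126] = K·y
y = (KᵀK)⁻¹·Kᵀ·(x' − x̄) = [20, 23]
z = y + H·x̄ = [20, 23] + [-19, -21] = [1, 2]

z = [1, 2]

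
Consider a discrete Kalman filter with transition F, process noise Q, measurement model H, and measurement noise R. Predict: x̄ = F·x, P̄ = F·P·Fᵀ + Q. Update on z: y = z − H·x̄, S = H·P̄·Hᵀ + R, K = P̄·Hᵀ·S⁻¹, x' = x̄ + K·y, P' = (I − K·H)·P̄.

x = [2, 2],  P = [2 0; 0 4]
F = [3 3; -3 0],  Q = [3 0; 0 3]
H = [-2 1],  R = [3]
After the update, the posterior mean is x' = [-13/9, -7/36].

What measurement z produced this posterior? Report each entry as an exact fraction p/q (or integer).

z = [3]

x̄ = F·x = [12, -6]
P̄ = F·P·Fᵀ + Q = [57 -18; -18 21]
S = H·P̄·Hᵀ + R = [324]
K = P̄·Hᵀ·S⁻¹ = [-11/27; 19/108]
x' − x̄ = [-121/9, 209/36] = K·y
y = (KᵀK)⁻¹·Kᵀ·(x' − x̄) = [33]
z = y + H·x̄ = [33] + [-30] = [3]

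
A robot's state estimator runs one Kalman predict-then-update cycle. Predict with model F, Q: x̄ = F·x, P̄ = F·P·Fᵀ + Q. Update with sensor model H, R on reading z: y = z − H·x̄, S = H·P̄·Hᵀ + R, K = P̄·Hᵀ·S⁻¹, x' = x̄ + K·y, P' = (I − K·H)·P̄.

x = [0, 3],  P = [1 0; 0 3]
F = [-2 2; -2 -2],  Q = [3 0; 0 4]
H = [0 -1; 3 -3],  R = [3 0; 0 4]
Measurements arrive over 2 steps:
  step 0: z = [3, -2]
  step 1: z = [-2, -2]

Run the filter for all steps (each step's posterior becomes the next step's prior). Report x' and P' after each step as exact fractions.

step 0: x' = [-10296/4421, -8178/4421], P' = [10024/4421 8436/4421; 8436/4421 8772/4421]
step 1: x' = [16923638/12110409, 8574140/4036803], P' = [23642248/12110409 6810892/4036803; 6810892/4036803 2477428/1345601]

step 0: x̄ = F·x = [6, -6]
step 0: P̄ = F·P·Fᵀ + Q = [19 -8; -8 20]
step 0: y = z − H·x̄ = [-3, -38]
step 0: S = H·P̄·Hᵀ + R = [23 84; 84 499]
step 0: K = P̄·Hᵀ·S⁻¹ = [-2812/4421 1191/4421; -2924/4421 -252/4421]
step 0: x' = x̄ + K·y = [-10296/4421, -8178/4421]
step 0: P' = (I − K·H)·P̄ = [10024/4421 8436/4421; 8436/4421 8772/4421]
step 1: x̄ = F·x = [4236/4421, 36948/4421]
step 1: P̄ = F·P·Fᵀ + Q = [20959/4421 5008/4421; 5008/4421 160356/4421]
step 1: y = z − H·x̄ = [28106/4421, 89294/4421]
step 1: S = H·P̄·Hᵀ + R = [173619/4421 466044/4421; 466044/4421 1559375/4421]
step 1: K = P̄·Hᵀ·S⁻¹ = [-6810892/12110409 802393/4036803; -2477428/4036803 -155348/1345601]
step 1: x' = x̄ + K·y = [16923638/12110409, 8574140/4036803]
step 1: P' = (I − K·H)·P̄ = [23642248/12110409 6810892/4036803; 6810892/4036803 2477428/1345601]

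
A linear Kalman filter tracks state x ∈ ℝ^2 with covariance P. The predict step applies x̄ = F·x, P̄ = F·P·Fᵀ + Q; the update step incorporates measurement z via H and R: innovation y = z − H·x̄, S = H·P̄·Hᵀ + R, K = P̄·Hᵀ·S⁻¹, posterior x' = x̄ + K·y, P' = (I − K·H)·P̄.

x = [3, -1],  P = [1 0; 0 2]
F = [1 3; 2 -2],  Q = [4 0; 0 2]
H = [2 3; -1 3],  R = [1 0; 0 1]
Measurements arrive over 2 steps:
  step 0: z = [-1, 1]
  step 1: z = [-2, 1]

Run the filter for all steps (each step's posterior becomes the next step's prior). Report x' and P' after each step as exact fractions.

step 0: x' = [-11169/18290, 1358/9145], P' = [4019/18290 -338/9145; -338/9145 562/9145]
step 1: x' = [-23312756/24605191, -804058/24605191], P' = [5206147/24605191 -855228/24605191; -855228/24605191 1485590/24605191]

step 0: x̄ = F·x = [0, 8]
step 0: P̄ = F·P·Fᵀ + Q = [23 -10; -10 14]
step 0: y = z − H·x̄ = [-25, -23]
step 0: S = H·P̄·Hᵀ + R = [99 50; 50 210]
step 0: K = P̄·Hᵀ·S⁻¹ = [601/1829 -6047/18290; 202/1829 2024/9145]
step 0: x' = x̄ + K·y = [-11169/18290, 1358/9145]
step 0: P' = (I − K·H)·P̄ = [4019/18290 -338/9145; -338/9145 562/9145]
step 1: x̄ = F·x = [-3021/18290, -2777/1829]
step 1: P̄ = F·P·Fᵀ + Q = [83239/18290 -141/1829; -141/1829 6256/1829]
step 1: y = z − H·x̄ = [26386/9145, 98579/18290]
step 1: S = H·P̄·Hᵀ + R = [448683/9145 196166/9145; 196166/9145 673029/18290]
step 1: K = P̄·Hᵀ·S⁻¹ = [7846610/24605191 -7771831/24605191; 2746314/24605191 5311998/24605191]
step 1: x' = x̄ + K·y = [-23312756/24605191, -804058/24605191]
step 1: P' = (I − K·H)·P̄ = [5206147/24605191 -855228/24605191; -855228/24605191 1485590/24605191]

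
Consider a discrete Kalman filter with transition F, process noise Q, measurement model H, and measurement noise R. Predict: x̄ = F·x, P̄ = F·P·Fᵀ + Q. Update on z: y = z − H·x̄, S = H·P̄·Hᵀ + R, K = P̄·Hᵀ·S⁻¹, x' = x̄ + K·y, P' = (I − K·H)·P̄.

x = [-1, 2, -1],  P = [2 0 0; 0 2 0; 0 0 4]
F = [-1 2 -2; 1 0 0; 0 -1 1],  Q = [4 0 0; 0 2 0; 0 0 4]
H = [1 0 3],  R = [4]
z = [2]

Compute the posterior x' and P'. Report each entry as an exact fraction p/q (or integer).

x̄ = F·x = [7, -1, -3]
P̄ = F·P·Fᵀ + Q = [30 -2 -12; -2 4 0; -12 0 10]
y = z − H·x̄ = [4]
S = H·P̄·Hᵀ + R = [52]
K = P̄·Hᵀ·S⁻¹ = [-3/26; -1/26; 9/26]
x' = x̄ + K·y = [85/13, -15/13, -21/13]
P' = (I − K·H)·P̄ = [381/13 -29/13 -129/13; -29/13 51/13 9/13; -129/13 9/13 49/13]

x' = [85/13, -15/13, -21/13]
P' = [381/13 -29/13 -129/13; -29/13 51/13 9/13; -129/13 9/13 49/13]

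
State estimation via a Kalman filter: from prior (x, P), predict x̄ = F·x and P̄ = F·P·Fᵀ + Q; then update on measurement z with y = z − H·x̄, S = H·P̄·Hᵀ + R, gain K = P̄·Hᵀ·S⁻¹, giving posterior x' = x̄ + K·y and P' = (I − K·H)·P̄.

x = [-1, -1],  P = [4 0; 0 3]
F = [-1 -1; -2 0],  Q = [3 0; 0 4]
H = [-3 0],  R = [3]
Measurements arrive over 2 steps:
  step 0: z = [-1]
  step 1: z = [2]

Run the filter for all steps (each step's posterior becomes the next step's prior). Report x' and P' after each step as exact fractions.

step 0: x̄ = F·x = [2, 2]
step 0: P̄ = F·P·Fᵀ + Q = [10 8; 8 20]
step 0: y = z − H·x̄ = [5]
step 0: S = H·P̄·Hᵀ + R = [93]
step 0: K = P̄·Hᵀ·S⁻¹ = [-10/31; -8/31]
step 0: x' = x̄ + K·y = [12/31, 22/31]
step 0: P' = (I − K·H)·P̄ = [10/31 8/31; 8/31 428/31]
step 1: x̄ = F·x = [-34/31, -24/31]
step 1: P̄ = F·P·Fᵀ + Q = [547/31 36/31; 36/31 164/31]
step 1: y = z − H·x̄ = [-40/31]
step 1: S = H·P̄·Hᵀ + R = [5016/31]
step 1: K = P̄·Hᵀ·S⁻¹ = [-547/1672; -9/418]
step 1: x' = x̄ + K·y = [-141/209, -156/209]
step 1: P' = (I − K·H)·P̄ = [547/1672 9/418; 9/418 1090/209]

step 0: x' = [12/31, 22/31], P' = [10/31 8/31; 8/31 428/31]
step 1: x' = [-141/209, -156/209], P' = [547/1672 9/418; 9/418 1090/209]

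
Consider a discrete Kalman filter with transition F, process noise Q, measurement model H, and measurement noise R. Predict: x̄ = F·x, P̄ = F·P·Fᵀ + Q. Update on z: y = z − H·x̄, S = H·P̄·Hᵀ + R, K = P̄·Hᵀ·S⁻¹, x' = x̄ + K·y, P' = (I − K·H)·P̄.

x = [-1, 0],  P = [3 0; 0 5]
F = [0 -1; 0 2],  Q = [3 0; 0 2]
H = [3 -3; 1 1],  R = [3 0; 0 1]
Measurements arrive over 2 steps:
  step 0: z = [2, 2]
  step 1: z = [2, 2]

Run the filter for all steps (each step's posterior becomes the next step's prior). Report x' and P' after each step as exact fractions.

step 0: x' = [1248/1073, 568/1073], P' = [312/1073 142/1073; 142/1073 326/1073]
step 1: x' = [191916/163685, 97904/163685], P' = [47553/163685 21352/163685; 21352/163685 47458/163685]

step 0: x̄ = F·x = [0, 0]
step 0: P̄ = F·P·Fᵀ + Q = [8 -10; -10 22]
step 0: y = z − H·x̄ = [2, 2]
step 0: S = H·P̄·Hᵀ + R = [453 -42; -42 11]
step 0: K = P̄·Hᵀ·S⁻¹ = [170/1073 454/1073; -184/1073 468/1073]
step 0: x' = x̄ + K·y = [1248/1073, 568/1073]
step 0: P' = (I − K·H)·P̄ = [312/1073 142/1073; 142/1073 326/1073]
step 1: x̄ = F·x = [-568/1073, 1136/1073]
step 1: P̄ = F·P·Fᵀ + Q = [3545/1073 -652/1073; -652/1073 3450/1073]
step 1: y = z − H·x̄ = [7258/1073, 1578/1073]
step 1: S = H·P̄·Hᵀ + R = [77910/1073 285/1073; 285/1073 6764/1073]
step 1: K = P̄·Hᵀ·S⁻¹ = [1379/8615 13781/32737; -1374/8615 13762/32737]
step 1: x' = x̄ + K·y = [191916/163685, 97904/163685]
step 1: P' = (I − K·H)·P̄ = [47553/163685 21352/163685; 21352/163685 47458/163685]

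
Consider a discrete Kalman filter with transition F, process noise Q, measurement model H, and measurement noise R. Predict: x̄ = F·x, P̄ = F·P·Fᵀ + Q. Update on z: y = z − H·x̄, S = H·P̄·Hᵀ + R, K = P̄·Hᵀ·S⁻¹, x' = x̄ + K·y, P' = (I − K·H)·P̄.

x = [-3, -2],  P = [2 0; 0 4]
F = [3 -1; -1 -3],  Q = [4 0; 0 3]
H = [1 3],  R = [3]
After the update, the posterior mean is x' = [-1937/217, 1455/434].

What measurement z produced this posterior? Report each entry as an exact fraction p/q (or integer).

z = [1]

x̄ = F·x = [-7, 9]
P̄ = F·P·Fᵀ + Q = [26 6; 6 41]
S = H·P̄·Hᵀ + R = [434]
K = P̄·Hᵀ·S⁻¹ = [22/217; 129/434]
x' − x̄ = [-418/217, -2451/434] = K·y
y = (KᵀK)⁻¹·Kᵀ·(x' − x̄) = [-19]
z = y + H·x̄ = [-19] + [20] = [1]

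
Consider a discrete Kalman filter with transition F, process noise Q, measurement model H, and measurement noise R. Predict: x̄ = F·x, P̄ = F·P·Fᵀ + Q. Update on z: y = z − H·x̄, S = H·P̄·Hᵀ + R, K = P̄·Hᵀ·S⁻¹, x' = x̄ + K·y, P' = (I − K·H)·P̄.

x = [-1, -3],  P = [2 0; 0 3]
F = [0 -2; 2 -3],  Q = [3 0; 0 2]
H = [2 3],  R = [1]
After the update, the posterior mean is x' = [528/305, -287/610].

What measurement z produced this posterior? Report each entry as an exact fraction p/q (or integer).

x̄ = F·x = [6, 7]
P̄ = F·P·Fᵀ + Q = [15 18; 18 37]
S = H·P̄·Hᵀ + R = [610]
K = P̄·Hᵀ·S⁻¹ = [42/305; 147/610]
x' − x̄ = [-1302/305, -4557/610] = K·y
y = (KᵀK)⁻¹·Kᵀ·(x' − x̄) = [-31]
z = y + H·x̄ = [-31] + [33] = [2]

z = [2]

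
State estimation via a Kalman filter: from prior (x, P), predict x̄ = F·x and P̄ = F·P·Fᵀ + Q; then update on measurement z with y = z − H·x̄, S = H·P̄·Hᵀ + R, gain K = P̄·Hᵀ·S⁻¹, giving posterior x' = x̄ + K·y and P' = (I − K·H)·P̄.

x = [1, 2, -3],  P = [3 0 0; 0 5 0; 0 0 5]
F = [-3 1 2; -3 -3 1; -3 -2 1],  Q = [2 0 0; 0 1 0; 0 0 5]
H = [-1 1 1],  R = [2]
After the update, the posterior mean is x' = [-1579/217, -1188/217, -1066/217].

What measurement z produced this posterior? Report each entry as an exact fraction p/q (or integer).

z = [-3]

x̄ = F·x = [-7, -12, -10]
P̄ = F·P·Fᵀ + Q = [54 22 27; 22 78 62; 27 62 57]
S = H·P̄·Hᵀ + R = [217]
K = P̄·Hᵀ·S⁻¹ = [-5/217; 118/217; 92/217]
x' − x̄ = [-60/217, 1416/217, 1104/217] = K·y
y = (KᵀK)⁻¹·Kᵀ·(x' − x̄) = [12]
z = y + H·x̄ = [12] + [-15] = [-3]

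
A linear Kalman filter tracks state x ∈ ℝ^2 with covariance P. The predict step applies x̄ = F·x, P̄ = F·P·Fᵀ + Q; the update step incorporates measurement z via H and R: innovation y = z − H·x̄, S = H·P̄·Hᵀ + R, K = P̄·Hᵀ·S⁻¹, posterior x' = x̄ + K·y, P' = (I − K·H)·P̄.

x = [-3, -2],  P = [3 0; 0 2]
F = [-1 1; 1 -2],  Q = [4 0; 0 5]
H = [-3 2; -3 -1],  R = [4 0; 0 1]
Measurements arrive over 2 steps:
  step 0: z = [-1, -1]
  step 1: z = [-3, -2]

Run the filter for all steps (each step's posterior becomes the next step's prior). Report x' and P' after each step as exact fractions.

step 0: x̄ = F·x = [1, 1]
step 0: P̄ = F·P·Fᵀ + Q = [9 -7; -7 16]
step 0: y = z − H·x̄ = [0, 3]
step 0: S = H·P̄·Hᵀ + R = [233 70; 70 56]
step 0: K = P̄·Hᵀ·S⁻¹ = [-32/291 -895/4074; 187/582 -2545/8148]
step 0: x' = x̄ + K·y = [463/1358, 171/2716]
step 0: P' = (I − K·H)·P̄ = [199/2037 -299/4074; -299/4074 4339/8148]
step 1: x̄ = F·x = [-755/2716, 146/679]
step 1: P̄ = F·P·Fᵀ + Q = [38923/8148 -939/679; -939/679 5107/679]
step 1: y = z − H·x̄ = [-11581/2716, -7113/2716]
step 1: S = H·P̄·Hᵀ + R = [254417/2716 87181/2716; 87181/2716 117377/2716]
step 1: K = P̄·Hᵀ·S⁻¹ = [-438974/4098339 -901847/4098339; 363809/1170954 -361597/1170954]
step 1: x' = x̄ + K·y = [442055/585477, -176251/585477]
step 1: P' = (I − K·H)·P̄ = [395510/4098339 -40669/585477; -40669/585477 605611/1170954]

step 0: x' = [463/1358, 171/2716], P' = [199/2037 -299/4074; -299/4074 4339/8148]
step 1: x' = [442055/585477, -176251/585477], P' = [395510/4098339 -40669/585477; -40669/585477 605611/1170954]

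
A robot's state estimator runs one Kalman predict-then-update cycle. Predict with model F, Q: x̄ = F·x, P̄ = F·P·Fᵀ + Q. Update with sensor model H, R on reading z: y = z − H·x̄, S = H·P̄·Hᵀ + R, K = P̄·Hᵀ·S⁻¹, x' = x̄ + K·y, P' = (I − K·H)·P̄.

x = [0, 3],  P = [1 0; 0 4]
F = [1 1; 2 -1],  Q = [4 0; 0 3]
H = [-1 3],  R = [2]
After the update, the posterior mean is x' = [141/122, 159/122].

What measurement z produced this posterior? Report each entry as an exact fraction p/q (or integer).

x̄ = F·x = [3, -3]
P̄ = F·P·Fᵀ + Q = [9 -2; -2 11]
S = H·P̄·Hᵀ + R = [122]
K = P̄·Hᵀ·S⁻¹ = [-15/122; 35/122]
x' − x̄ = [-225/122, 525/122] = K·y
y = (KᵀK)⁻¹·Kᵀ·(x' − x̄) = [15]
z = y + H·x̄ = [15] + [-12] = [3]

z = [3]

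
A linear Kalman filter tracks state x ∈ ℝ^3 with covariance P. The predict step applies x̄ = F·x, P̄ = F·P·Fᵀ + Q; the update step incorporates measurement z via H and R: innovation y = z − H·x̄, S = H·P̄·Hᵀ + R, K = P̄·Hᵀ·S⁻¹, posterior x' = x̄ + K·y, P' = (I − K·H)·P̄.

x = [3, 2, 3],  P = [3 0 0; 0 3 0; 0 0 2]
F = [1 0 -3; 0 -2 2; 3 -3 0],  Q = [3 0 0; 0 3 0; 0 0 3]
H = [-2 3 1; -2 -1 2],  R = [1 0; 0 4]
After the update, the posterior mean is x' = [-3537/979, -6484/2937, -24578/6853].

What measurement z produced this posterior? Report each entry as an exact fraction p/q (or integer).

x̄ = F·x = [-6, 2, 3]
P̄ = F·P·Fᵀ + Q = [24 -12 9; -12 23 18; 9 18 57]
S = H·P̄·Hᵀ + R = [577 225; 225 159]
K = P̄·Hᵀ·S⁻¹ = [-375/1958 309/1958; 222/979 -259/2937; -921/13706 8027/13706]
x' − x̄ = [2337/979, -12358/2937, -45137/6853] = K·y
y = (KᵀK)⁻¹·Kᵀ·(x' − x̄) = [-24, -14]
z = y + H·x̄ = [-24, -14] + [21, 16] = [-3, 2]

z = [-3, 2]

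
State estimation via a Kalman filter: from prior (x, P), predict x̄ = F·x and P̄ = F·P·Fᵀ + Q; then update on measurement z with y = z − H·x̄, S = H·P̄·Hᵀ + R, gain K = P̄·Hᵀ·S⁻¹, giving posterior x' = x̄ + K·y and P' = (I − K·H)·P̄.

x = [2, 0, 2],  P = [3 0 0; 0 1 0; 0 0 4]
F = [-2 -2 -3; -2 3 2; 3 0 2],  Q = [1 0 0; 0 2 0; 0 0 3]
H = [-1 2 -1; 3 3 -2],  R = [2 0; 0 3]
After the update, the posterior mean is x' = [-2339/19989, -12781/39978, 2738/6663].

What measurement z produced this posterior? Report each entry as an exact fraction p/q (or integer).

z = [-1, -2]

x̄ = F·x = [-10, 0, 10]
P̄ = F·P·Fᵀ + Q = [53 -18 -42; -18 39 -2; -42 -2 46]
S = H·P̄·Hᵀ + R = [253 169; 169 1219]
K = P̄·Hᵀ·S⁻¹ = [-44617/139923 27880/139923; 108139/279846 389/279846; 4684/46641 -9220/46641]
x' − x̄ = [197551/19989, -12781/39978, -63892/6663] = K·y
y = (KᵀK)⁻¹·Kᵀ·(x' − x̄) = [-1, 48]
z = y + H·x̄ = [-1, 48] + [0, -50] = [-1, -2]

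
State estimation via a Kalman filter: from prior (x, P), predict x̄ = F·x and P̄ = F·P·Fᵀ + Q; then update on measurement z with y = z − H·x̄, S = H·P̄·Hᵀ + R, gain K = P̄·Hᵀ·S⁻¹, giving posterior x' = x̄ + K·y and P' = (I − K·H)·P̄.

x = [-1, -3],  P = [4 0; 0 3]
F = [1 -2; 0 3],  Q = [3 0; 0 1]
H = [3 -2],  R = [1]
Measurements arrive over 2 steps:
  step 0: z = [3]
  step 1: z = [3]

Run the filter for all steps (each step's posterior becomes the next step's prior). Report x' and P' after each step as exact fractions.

step 0: x' = [-29/50, -12/5], P' = [851/500 123/50; 123/50 19/5]
step 1: x' = [146567/208699, -99213/208699], P' = [237843/208699 341508/208699; 341508/208699 541427/208699]

step 0: x̄ = F·x = [5, -9]
step 0: P̄ = F·P·Fᵀ + Q = [19 -18; -18 28]
step 0: y = z − H·x̄ = [-30]
step 0: S = H·P̄·Hᵀ + R = [500]
step 0: K = P̄·Hᵀ·S⁻¹ = [93/500; -11/50]
step 0: x' = x̄ + K·y = [-29/50, -12/5]
step 0: P' = (I − K·H)·P̄ = [851/500 123/50; 123/50 19/5]
step 1: x̄ = F·x = [211/50, -36/5]
step 1: P̄ = F·P·Fᵀ + Q = [5031/500 -771/50; -771/50 176/5]
step 1: y = z − H·x̄ = [-1203/50]
step 1: S = H·P̄·Hᵀ + R = [208699/500]
step 1: K = P̄·Hᵀ·S⁻¹ = [30513/208699; -58330/208699]
step 1: x' = x̄ + K·y = [146567/208699, -99213/208699]
step 1: P' = (I − K·H)·P̄ = [237843/208699 341508/208699; 341508/208699 541427/208699]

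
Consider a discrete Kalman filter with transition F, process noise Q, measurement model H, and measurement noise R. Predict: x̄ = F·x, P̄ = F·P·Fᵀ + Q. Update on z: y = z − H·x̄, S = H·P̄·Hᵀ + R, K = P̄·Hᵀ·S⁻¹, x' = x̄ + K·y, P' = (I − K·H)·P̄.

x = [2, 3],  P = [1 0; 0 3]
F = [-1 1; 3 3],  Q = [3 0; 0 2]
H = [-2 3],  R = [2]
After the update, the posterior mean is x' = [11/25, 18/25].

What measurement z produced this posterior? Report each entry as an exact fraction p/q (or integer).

x̄ = F·x = [1, 15]
P̄ = F·P·Fᵀ + Q = [7 6; 6 38]
S = H·P̄·Hᵀ + R = [300]
K = P̄·Hᵀ·S⁻¹ = [1/75; 17/50]
x' − x̄ = [-14/25, -357/25] = K·y
y = (KᵀK)⁻¹·Kᵀ·(x' − x̄) = [-42]
z = y + H·x̄ = [-42] + [43] = [1]

z = [1]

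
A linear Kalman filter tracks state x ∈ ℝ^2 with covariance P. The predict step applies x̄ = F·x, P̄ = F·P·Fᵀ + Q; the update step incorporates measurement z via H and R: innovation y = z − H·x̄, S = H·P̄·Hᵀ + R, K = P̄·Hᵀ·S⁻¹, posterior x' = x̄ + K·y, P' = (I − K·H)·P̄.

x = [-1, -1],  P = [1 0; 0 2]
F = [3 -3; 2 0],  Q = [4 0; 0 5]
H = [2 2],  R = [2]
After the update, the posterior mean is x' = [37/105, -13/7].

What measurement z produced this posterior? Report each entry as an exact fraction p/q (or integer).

z = [-3]

x̄ = F·x = [0, -2]
P̄ = F·P·Fᵀ + Q = [31 6; 6 9]
S = H·P̄·Hᵀ + R = [210]
K = P̄·Hᵀ·S⁻¹ = [37/105; 1/7]
x' − x̄ = [37/105, 1/7] = K·y
y = (KᵀK)⁻¹·Kᵀ·(x' − x̄) = [1]
z = y + H·x̄ = [1] + [-4] = [-3]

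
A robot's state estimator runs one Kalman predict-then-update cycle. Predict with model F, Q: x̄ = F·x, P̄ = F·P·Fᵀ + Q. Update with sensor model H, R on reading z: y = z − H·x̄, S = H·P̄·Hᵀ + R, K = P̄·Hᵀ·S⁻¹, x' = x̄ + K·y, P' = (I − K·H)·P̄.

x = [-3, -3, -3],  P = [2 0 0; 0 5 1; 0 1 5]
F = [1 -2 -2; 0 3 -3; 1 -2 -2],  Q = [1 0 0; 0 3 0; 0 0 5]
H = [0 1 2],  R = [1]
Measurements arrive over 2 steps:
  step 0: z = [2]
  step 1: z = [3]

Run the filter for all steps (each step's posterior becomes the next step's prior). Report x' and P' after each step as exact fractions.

step 0: x̄ = F·x = [9, 0, 9]
step 0: P̄ = F·P·Fᵀ + Q = [51 0 50; 0 75 0; 50 0 55]
step 0: y = z − H·x̄ = [-16]
step 0: S = H·P̄·Hᵀ + R = [296]
step 0: K = P̄·Hᵀ·S⁻¹ = [25/74; 75/296; 55/148]
step 0: x' = x̄ + K·y = [133/37, -150/37, 113/37]
step 0: P' = (I − K·H)·P̄ = [637/37 -1875/74 475/37; -1875/74 16575/296 -4125/148; 475/37 -4125/148 1045/74]
step 1: x̄ = F·x = [207/37, -789/37, 207/37]
step 1: P̄ = F·P·Fᵀ + Q = [9303/74 -54135/148 9229/74; -54135/148 336183/296 -54135/148; 9229/74 -54135/148 9599/74]
step 1: y = z − H·x̄ = [486/37]
step 1: S = H·P̄·Hᵀ + R = [56983/296]
step 1: K = P̄·Hᵀ·S⁻¹ = [-34438/56983; 119643/56983; -31478/56983]
step 1: x' = x̄ + K·y = [-133551/56983, 356403/56983, -94671/56983]
step 1: P' = (I − K·H)·P̄ = [3157012/56983 -6923256/56983 3444409/56983; -6923256/56983 16359015/56983 -8119686/56983; 3444409/56983 -8119686/56983 4044104/56983]

step 0: x' = [133/37, -150/37, 113/37], P' = [637/37 -1875/74 475/37; -1875/74 16575/296 -4125/148; 475/37 -4125/148 1045/74]
step 1: x' = [-133551/56983, 356403/56983, -94671/56983], P' = [3157012/56983 -6923256/56983 3444409/56983; -6923256/56983 16359015/56983 -8119686/56983; 3444409/56983 -8119686/56983 4044104/56983]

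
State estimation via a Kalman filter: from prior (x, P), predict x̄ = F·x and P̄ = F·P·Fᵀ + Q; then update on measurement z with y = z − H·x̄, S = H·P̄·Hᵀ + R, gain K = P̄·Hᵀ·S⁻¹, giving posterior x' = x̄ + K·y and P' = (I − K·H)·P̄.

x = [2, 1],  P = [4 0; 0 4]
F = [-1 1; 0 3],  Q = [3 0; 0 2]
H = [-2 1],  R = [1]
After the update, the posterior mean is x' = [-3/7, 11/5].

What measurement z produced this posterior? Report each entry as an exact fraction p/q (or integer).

z = [3]

x̄ = F·x = [-1, 3]
P̄ = F·P·Fᵀ + Q = [11 12; 12 38]
S = H·P̄·Hᵀ + R = [35]
K = P̄·Hᵀ·S⁻¹ = [-2/7; 2/5]
x' − x̄ = [4/7, -4/5] = K·y
y = (KᵀK)⁻¹·Kᵀ·(x' − x̄) = [-2]
z = y + H·x̄ = [-2] + [5] = [3]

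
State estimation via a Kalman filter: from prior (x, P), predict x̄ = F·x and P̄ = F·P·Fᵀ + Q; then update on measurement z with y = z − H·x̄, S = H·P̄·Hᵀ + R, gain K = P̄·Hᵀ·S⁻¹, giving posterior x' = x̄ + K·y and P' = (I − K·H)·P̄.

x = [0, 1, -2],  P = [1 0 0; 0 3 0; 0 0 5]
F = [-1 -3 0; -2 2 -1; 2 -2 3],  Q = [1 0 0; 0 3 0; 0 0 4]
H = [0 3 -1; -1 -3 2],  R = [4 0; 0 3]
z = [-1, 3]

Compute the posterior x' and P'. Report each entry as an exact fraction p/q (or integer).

x' = [-13024/8133, -874/2711, 1051/8133]
P' = [21732/2711 2243/8133 10007/2711; 2243/8133 8560/8133 15064/8133; 10007/2711 15064/8133 14012/2711]

x̄ = F·x = [-3, 4, -8]
P̄ = F·P·Fᵀ + Q = [29 -16 16; -16 24 -31; 16 -31 65]
y = z − H·x̄ = [-21, 28]
S = H·P̄·Hᵀ + R = [471 -561; -561 720]
K = P̄·Hᵀ·S⁻¹ = [-1941/2711 -3961/8133; 2654/8133 245/2711; 263/2711 2953/8133]
x' = x̄ + K·y = [-13024/8133, -874/2711, 1051/8133]
P' = (I − K·H)·P̄ = [21732/2711 2243/8133 10007/2711; 2243/8133 8560/8133 15064/8133; 10007/2711 15064/8133 14012/2711]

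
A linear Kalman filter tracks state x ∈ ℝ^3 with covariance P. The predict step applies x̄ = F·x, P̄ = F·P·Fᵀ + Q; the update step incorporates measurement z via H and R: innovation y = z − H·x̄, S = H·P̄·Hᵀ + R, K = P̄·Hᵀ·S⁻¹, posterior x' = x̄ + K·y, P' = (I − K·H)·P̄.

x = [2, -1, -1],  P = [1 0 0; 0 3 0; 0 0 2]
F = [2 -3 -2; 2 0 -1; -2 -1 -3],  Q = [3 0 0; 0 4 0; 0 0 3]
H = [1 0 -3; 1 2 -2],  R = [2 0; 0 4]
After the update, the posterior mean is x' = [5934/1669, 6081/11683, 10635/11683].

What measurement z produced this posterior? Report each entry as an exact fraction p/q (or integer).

x̄ = F·x = [9, 5, 0]
P̄ = F·P·Fᵀ + Q = [42 8 17; 8 10 2; 17 2 28]
S = H·P̄·Hᵀ + R = [194 129; 129 146]
K = P̄·Hᵀ·S⁻¹ = [-630/1669 831/1669; -2804/11683 4398/11683; -5267/11683 1853/11683]
x' − x̄ = [-9087/1669, -52334/11683, 10635/11683] = K·y
y = (KᵀK)⁻¹·Kᵀ·(x' − x̄) = [-8, -17]
z = y + H·x̄ = [-8, -17] + [9, 19] = [1, 2]

z = [1, 2]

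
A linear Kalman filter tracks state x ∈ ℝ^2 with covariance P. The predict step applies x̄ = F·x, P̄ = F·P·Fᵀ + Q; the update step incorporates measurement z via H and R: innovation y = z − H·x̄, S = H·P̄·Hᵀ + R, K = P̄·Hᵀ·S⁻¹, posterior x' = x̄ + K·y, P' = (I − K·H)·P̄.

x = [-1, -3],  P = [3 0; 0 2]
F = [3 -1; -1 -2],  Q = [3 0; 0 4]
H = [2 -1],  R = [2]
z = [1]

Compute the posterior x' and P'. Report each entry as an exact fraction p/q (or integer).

x' = [184/55, 191/33]
P' = [173/55 60/11; 60/11 370/33]

x̄ = F·x = [0, 7]
P̄ = F·P·Fᵀ + Q = [32 -5; -5 15]
y = z − H·x̄ = [8]
S = H·P̄·Hᵀ + R = [165]
K = P̄·Hᵀ·S⁻¹ = [23/55; -5/33]
x' = x̄ + K·y = [184/55, 191/33]
P' = (I − K·H)·P̄ = [173/55 60/11; 60/11 370/33]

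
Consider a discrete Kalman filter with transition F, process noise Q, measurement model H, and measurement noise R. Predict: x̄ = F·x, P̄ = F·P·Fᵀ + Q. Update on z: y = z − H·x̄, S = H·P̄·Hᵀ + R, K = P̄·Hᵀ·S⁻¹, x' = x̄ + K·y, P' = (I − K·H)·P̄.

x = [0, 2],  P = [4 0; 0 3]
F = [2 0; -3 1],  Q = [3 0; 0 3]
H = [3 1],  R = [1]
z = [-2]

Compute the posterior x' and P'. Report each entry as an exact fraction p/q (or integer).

x' = [-66/35, 26/7]
P' = [241/70 -69/7; -69/7 204/7]

x̄ = F·x = [0, 2]
P̄ = F·P·Fᵀ + Q = [19 -24; -24 42]
y = z − H·x̄ = [-4]
S = H·P̄·Hᵀ + R = [70]
K = P̄·Hᵀ·S⁻¹ = [33/70; -3/7]
x' = x̄ + K·y = [-66/35, 26/7]
P' = (I − K·H)·P̄ = [241/70 -69/7; -69/7 204/7]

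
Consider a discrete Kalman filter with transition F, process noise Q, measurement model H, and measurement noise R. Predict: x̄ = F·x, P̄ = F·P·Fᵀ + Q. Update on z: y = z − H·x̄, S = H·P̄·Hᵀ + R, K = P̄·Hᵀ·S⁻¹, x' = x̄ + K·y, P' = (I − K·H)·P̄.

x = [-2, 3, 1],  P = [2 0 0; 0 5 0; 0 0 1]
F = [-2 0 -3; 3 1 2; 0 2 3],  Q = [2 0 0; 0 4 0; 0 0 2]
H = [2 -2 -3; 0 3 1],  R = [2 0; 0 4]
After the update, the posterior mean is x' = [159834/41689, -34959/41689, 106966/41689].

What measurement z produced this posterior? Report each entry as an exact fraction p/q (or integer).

x̄ = F·x = [1, -1, 9]
P̄ = F·P·Fᵀ + Q = [19 -18 -9; -18 31 16; -9 16 31]
S = H·P̄·Hᵀ + R = [925 -581; -581 410]
K = P̄·Hᵀ·S⁻¹ = [4807/41689 406/41689; 3469/41689 15999/41689; -12731/41689 -10008/41689]
x' − x̄ = [118145/41689, 6730/41689, -268235/41689] = K·y
y = (KᵀK)⁻¹·Kᵀ·(x' − x̄) = [25, -5]
z = y + H·x̄ = [25, -5] + [-23, 6] = [2, 1]

z = [2, 1]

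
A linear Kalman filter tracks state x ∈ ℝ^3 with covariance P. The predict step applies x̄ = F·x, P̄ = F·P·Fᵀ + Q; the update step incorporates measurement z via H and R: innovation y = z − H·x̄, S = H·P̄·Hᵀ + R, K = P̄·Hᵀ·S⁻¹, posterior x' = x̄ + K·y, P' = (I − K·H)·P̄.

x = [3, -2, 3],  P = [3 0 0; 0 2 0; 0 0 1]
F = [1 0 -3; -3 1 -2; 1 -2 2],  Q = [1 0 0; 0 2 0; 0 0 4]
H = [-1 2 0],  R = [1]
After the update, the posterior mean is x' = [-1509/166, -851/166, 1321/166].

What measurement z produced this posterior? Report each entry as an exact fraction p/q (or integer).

x̄ = F·x = [-6, -17, 13]
P̄ = F·P·Fᵀ + Q = [13 -3 -3; -3 35 -17; -3 -17 19]
S = H·P̄·Hᵀ + R = [166]
K = P̄·Hᵀ·S⁻¹ = [-19/166; 73/166; -31/166]
x' − x̄ = [-513/166, 1971/166, -837/166] = K·y
y = (KᵀK)⁻¹·Kᵀ·(x' − x̄) = [27]
z = y + H·x̄ = [27] + [-28] = [-1]

z = [-1]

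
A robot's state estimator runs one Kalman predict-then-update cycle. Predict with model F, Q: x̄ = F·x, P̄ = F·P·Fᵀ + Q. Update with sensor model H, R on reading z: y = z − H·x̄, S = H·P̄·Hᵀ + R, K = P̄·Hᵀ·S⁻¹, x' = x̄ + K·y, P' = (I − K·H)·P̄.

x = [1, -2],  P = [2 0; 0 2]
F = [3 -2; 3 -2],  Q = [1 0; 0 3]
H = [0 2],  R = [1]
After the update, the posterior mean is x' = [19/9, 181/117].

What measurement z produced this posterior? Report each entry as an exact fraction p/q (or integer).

z = [3]

x̄ = F·x = [7, 7]
P̄ = F·P·Fᵀ + Q = [27 26; 26 29]
S = H·P̄·Hᵀ + R = [117]
K = P̄·Hᵀ·S⁻¹ = [4/9; 58/117]
x' − x̄ = [-44/9, -638/117] = K·y
y = (KᵀK)⁻¹·Kᵀ·(x' − x̄) = [-11]
z = y + H·x̄ = [-11] + [14] = [3]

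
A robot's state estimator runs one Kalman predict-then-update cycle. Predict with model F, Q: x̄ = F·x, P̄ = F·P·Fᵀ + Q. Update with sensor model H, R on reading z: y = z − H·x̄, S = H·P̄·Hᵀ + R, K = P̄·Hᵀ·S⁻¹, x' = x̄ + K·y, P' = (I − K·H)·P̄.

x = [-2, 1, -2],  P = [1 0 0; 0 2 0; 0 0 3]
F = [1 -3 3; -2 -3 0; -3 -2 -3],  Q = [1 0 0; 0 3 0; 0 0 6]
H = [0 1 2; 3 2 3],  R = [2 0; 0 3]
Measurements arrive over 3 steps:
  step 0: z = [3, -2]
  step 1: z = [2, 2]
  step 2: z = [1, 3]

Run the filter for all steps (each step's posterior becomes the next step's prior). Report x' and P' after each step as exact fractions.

step 0: x' = [-353953/143884, 24527/35971, 46359/35971], P' = [124249/143884 -14466/35971 -10443/35971; -14466/35971 114762/35971 -57024/35971; -10443/35971 -57024/35971 46054/35971]
step 1: x' = [-1157580796/1498488839, 2705624267/1498488839, 654210833/2996977678], P' = [1222730690/1498488839 -529917387/1498488839 -836731629/2996977678; -529917387/1498488839 4682902902/1498488839 -2376625626/1498488839; -836731629/2996977678 -2376625626/1498488839 1904698035/1498488839]
step 2: x' = [14077452620877/30787065775262, 10727995555932/15393532887631, 2151293302697/30787065775262], P' = [50159077531855/61574131550524 -5373836229612/15393532887631 -4325830661745/15393532887631; -5373836229612/15393532887631 47866883122722/15393532887631 -24317225555652/15393532887631; -4325830661745/15393532887631 -24317225555652/15393532887631 19526833699866/15393532887631]

step 0: x̄ = F·x = [-11, 1, 10]
step 0: P̄ = F·P·Fᵀ + Q = [47 16 -18; 16 25 18; -18 18 50]
step 0: y = z − H·x̄ = [-18, -1]
step 0: S = H·P̄·Hᵀ + R = [299 416; 416 1060]
step 0: K = P̄·Hᵀ·S⁻¹ = [-17676/35971 3377/11068; 357/35971 386/2767; 17542/35971 -185/2767]
step 0: x' = x̄ + K·y = [-353953/143884, 24527/35971, 46359/35971]
step 0: P' = (I − K·H)·P̄ = [124249/143884 -14466/35971 -10443/35971; -14466/35971 114762/35971 -57024/35971; -10443/35971 -57024/35971 46054/35971]
step 1: x̄ = F·x = [-91969/143884, 15907/5534, 23795/11068]
step 1: P̄ = F·P·Fᵀ + Q = [10259789/143884 231263/5534 10425/11068; 231263/5534 83956/2767 17079/5534; 10425/11068 17079/5534 99405/11068]
step 1: y = z − H·x̄ = [-14317/2767, -595747/71942]
step 1: S = H·P̄·Hᵀ + R = [223053/2767 739328/2767; 739328/2767 50446285/35971]
step 1: K = P̄·Hᵀ·S⁻¹ = [-683324508/1498488839 902173235/2996977678; -35174175/1498488839 215392255/1498488839; 716385222/1498488839 -196169727/2996977678]
step 1: x' = x̄ + K·y = [-1157580796/1498488839, 2705624267/1498488839, 654210833/2996977678]
step 1: P' = (I − K·H)·P̄ = [1222730690/1498488839 -529917387/1498488839 -836731629/2996977678; -529917387/1498488839 4682902902/1498488839 -2376625626/1498488839; -836731629/2996977678 -2376625626/1498488839 1904698035/1498488839]
step 2: x̄ = F·x = [-16586274695/2996977678, -5801711209/1498488839, -5839644791/2996977678]
step 2: P̄ = F·P·Fᵀ + Q = [105458198665/1498488839 62010738098/1498488839 1468034214/1498488839; 62010738098/1498488839 45173506751/1498488839 4645050000/1498488839; 1468034214/1498488839 4645050000/1498488839 13460302350/1498488839]
step 2: y = z − H·x̄ = [13139844839/1498488839, 49737768164/1498488839]
step 2: S = H·P̄·Hᵀ + R = [120591893829/1498488839 398464597180/1498488839; 398464597180/1498488839 2081750075684/1498488839]
step 2: K = P̄·Hᵀ·S⁻¹ = [-7012748776551/15393532887631 18525524939243/61574131550524; -383783994291/15393532887631 2220193629884/15393532887631; 7368220922040/15393532887631 -1010480665647/15393532887631]
step 2: x' = x̄ + K·y = [14077452620877/30787065775262, 10727995555932/15393532887631, 2151293302697/30787065775262]
step 2: P' = (I − K·H)·P̄ = [50159077531855/61574131550524 -5373836229612/15393532887631 -4325830661745/15393532887631; -5373836229612/15393532887631 47866883122722/15393532887631 -24317225555652/15393532887631; -4325830661745/15393532887631 -24317225555652/15393532887631 19526833699866/15393532887631]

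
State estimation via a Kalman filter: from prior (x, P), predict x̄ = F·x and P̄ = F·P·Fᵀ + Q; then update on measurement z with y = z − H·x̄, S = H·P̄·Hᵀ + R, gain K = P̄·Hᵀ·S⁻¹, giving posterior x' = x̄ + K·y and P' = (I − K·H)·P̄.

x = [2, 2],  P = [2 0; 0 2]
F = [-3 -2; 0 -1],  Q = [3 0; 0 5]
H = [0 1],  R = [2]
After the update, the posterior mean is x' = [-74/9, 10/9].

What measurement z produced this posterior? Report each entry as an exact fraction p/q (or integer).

x̄ = F·x = [-10, -2]
P̄ = F·P·Fᵀ + Q = [29 4; 4 7]
S = H·P̄·Hᵀ + R = [9]
K = P̄·Hᵀ·S⁻¹ = [4/9; 7/9]
x' − x̄ = [16/9, 28/9] = K·y
y = (KᵀK)⁻¹·Kᵀ·(x' − x̄) = [4]
z = y + H·x̄ = [4] + [-2] = [2]

z = [2]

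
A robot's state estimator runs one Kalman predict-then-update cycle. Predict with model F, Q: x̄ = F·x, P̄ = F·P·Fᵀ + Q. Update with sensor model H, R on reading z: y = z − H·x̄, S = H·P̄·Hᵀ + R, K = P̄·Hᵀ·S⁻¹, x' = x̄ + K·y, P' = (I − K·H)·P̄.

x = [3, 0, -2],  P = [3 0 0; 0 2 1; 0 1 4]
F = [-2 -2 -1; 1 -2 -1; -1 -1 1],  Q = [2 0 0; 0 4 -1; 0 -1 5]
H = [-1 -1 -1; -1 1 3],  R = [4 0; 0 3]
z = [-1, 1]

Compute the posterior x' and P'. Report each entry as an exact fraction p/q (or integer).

x' = [-3637/1423, 8511/1423, -18403/7115]
P' = [6515/1423 -7990/1423 4575/1423; -7990/1423 19061/1423 -9159/1423; 4575/1423 -9159/1423 24976/7115]

x̄ = F·x = [-4, 5, -5]
P̄ = F·P·Fᵀ + Q = [30 10 5; 10 23 -5; 5 -5 12]
y = z − H·x̄ = [-5, 7]
S = H·P̄·Hᵀ + R = [89 -19; -19 84]
K = P̄·Hᵀ·S⁻¹ = [-775/1423 -260/1423; -478/1423 -142/1423; -514/7115 2086/7115]
x' = x̄ + K·y = [-3637/1423, 8511/1423, -18403/7115]
P' = (I − K·H)·P̄ = [6515/1423 -7990/1423 4575/1423; -7990/1423 19061/1423 -9159/1423; 4575/1423 -9159/1423 24976/7115]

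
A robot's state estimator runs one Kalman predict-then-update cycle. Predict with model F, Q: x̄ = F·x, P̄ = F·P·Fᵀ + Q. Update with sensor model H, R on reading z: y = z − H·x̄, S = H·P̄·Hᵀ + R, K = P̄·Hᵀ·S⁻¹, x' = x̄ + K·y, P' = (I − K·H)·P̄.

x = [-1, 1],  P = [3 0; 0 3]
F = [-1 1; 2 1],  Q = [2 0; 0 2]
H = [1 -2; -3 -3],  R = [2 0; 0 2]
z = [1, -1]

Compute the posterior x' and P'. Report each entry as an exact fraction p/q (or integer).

x̄ = F·x = [2, -1]
P̄ = F·P·Fᵀ + Q = [8 -3; -3 17]
y = z − H·x̄ = [-3, 2]
S = H·P̄·Hᵀ + R = [90 69; 69 173]
K = P̄·Hᵀ·S⁻¹ = [3457/10809 -772/3603; -3503/10809 -409/3603]
x' = x̄ + K·y = [735/1201, -306/1201]
P' = (I − K·H)·P̄ = [3334/10809 -1790/10809; -1790/10809 2608/10809]

x' = [735/1201, -306/1201]
P' = [3334/10809 -1790/10809; -1790/10809 2608/10809]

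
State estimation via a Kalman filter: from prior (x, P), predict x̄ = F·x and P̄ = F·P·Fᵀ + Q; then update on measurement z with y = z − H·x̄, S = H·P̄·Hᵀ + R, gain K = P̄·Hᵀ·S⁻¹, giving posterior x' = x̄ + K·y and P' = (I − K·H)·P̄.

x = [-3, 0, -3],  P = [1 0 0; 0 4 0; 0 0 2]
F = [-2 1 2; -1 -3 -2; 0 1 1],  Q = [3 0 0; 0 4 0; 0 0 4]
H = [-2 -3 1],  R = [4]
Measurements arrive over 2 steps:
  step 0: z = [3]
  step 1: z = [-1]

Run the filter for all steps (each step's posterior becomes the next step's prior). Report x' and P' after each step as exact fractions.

step 0: x' = [792/379, -780/379, 249/379], P' = [6625/379 -3774/379 2024/379; -3774/379 2442/379 -730/379; 2024/379 -730/379 2026/379]
step 1: x' = [-696274/147651, 63040/21093, -214639/147651], P' = [11381039/147651 -910706/21093 3529076/147651; -910706/21093 526088/21093 -259376/21093; 3529076/147651 -259376/21093 1638656/147651]

step 0: x̄ = F·x = [0, 9, -3]
step 0: P̄ = F·P·Fᵀ + Q = [19 -18 8; -18 49 -16; 8 -16 10]
step 0: y = z − H·x̄ = [33]
step 0: S = H·P̄·Hᵀ + R = [379]
step 0: K = P̄·Hᵀ·S⁻¹ = [24/379; -127/379; 42/379]
step 0: x' = x̄ + K·y = [792/379, -780/379, 249/379]
step 0: P' = (I − K·H)·P̄ = [6625/379 -3774/379 2024/379; -3774/379 2442/379 -730/379; 2024/379 -730/379 2026/379]
step 1: x̄ = F·x = [-1866/379, 1050/379, -531/379]
step 1: P̄ = F·P·Fᵀ + Q = [34167/379 -11162/379 7804/379; -11162/379 14915/379 -5978/379; 7804/379 -5978/379 4524/379]
step 1: y = z − H·x̄ = [-430/379]
step 1: S = H·P̄·Hᵀ + R = [147651/379]
step 1: K = P̄·Hᵀ·S⁻¹ = [-27044/147651; -4057/21093; 6850/147651]
step 1: x' = x̄ + K·y = [-696274/147651, 63040/21093, -214639/147651]
step 1: P' = (I − K·H)·P̄ = [11381039/147651 -910706/21093 3529076/147651; -910706/21093 526088/21093 -259376/21093; 3529076/147651 -259376/21093 1638656/147651]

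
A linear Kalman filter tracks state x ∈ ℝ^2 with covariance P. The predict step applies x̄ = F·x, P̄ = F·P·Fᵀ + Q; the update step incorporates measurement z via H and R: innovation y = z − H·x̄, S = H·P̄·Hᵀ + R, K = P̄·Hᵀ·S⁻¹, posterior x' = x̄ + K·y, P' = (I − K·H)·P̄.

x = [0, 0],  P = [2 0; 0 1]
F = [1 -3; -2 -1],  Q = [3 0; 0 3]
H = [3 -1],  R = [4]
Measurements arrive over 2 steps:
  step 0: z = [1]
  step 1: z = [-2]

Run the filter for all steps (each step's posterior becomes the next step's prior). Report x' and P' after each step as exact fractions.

step 0: x̄ = F·x = [0, 0]
step 0: P̄ = F·P·Fᵀ + Q = [14 -1; -1 12]
step 0: y = z − H·x̄ = [1]
step 0: S = H·P̄·Hᵀ + R = [148]
step 0: K = P̄·Hᵀ·S⁻¹ = [43/148; -15/148]
step 0: x' = x̄ + K·y = [43/148, -15/148]
step 0: P' = (I − K·H)·P̄ = [223/148 497/148; 497/148 1551/148]
step 1: x̄ = F·x = [22/37, -71/148]
step 1: P̄ = F·P·Fᵀ + Q = [2911/37 1673/37; 1673/37 4875/148]
step 1: y = z − H·x̄ = [-631/148]
step 1: S = H·P̄·Hᵀ + R = [70111/148]
step 1: K = P̄·Hᵀ·S⁻¹ = [28240/70111; 15201/70111]
step 1: x' = x̄ + K·y = [-78714/70111, -98444/70111]
step 1: P' = (I − K·H)·P̄ = [127533/70111 269639/70111; 269639/70111 748113/70111]

step 0: x' = [43/148, -15/148], P' = [223/148 497/148; 497/148 1551/148]
step 1: x' = [-78714/70111, -98444/70111], P' = [127533/70111 269639/70111; 269639/70111 748113/70111]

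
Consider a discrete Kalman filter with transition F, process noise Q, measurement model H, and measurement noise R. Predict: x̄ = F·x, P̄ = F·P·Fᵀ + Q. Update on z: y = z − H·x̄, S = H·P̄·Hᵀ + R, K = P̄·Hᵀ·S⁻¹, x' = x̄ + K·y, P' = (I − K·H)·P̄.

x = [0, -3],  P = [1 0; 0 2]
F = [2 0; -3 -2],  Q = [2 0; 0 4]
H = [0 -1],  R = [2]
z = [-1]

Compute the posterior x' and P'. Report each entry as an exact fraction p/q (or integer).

x' = [30/23, 33/23]
P' = [102/23 -12/23; -12/23 42/23]

x̄ = F·x = [0, 6]
P̄ = F·P·Fᵀ + Q = [6 -6; -6 21]
y = z − H·x̄ = [5]
S = H·P̄·Hᵀ + R = [23]
K = P̄·Hᵀ·S⁻¹ = [6/23; -21/23]
x' = x̄ + K·y = [30/23, 33/23]
P' = (I − K·H)·P̄ = [102/23 -12/23; -12/23 42/23]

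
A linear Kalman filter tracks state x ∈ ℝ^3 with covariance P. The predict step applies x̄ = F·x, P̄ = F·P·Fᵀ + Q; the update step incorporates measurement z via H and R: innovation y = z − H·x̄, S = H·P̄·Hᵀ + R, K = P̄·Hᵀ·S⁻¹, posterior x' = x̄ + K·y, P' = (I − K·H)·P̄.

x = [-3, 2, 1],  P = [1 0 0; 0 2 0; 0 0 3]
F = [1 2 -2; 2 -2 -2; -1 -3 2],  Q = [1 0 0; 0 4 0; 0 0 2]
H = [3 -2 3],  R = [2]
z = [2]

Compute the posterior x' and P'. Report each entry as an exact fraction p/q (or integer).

x' = [75/37, -628/111, -559/111]
P' = [667/37 -86/37 -729/37; -86/37 1172/111 1010/111; -729/37 1010/111 2879/111]

x̄ = F·x = [-1, -12, -1]
P̄ = F·P·Fᵀ + Q = [22 6 -25; 6 28 -2; -25 -2 33]
y = z − H·x̄ = [-16]
S = H·P̄·Hᵀ + R = [111]
K = P̄·Hᵀ·S⁻¹ = [-7/37; -44/111; 28/111]
x' = x̄ + K·y = [75/37, -628/111, -559/111]
P' = (I − K·H)·P̄ = [667/37 -86/37 -729/37; -86/37 1172/111 1010/111; -729/37 1010/111 2879/111]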